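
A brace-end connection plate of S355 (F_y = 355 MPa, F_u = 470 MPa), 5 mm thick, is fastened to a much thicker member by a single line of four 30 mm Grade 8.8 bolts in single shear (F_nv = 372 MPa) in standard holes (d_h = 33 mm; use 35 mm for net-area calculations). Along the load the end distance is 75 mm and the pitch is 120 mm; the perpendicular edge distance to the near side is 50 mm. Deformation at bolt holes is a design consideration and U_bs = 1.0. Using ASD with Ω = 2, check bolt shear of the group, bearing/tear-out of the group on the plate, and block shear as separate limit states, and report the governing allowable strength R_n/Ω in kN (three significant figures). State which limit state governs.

Bolt shear: A_b = π·30²/4 = 706.9 mm²; R_n = 372 × 706.9 × 4 × 1 / 1000 = 1052 kN → 1052 / 2 = 526 kN.
Bearing: edge l_c = 58.5, r_n = 165 kN; interior l_c = 87, r_n = 169.2 kN; R_n = 165 + 3·169.2 = 672.6 kN → 336 kN.
Block shear: A_gv = 2175, A_nv = 1562, A_nt = 162.5 mm²; R_n = min(0.6F_uA_nv, 0.6F_yA_gv) + U_bs·F_u·A_nt = 517 kN → 258 kN.
Block shear governs: 258 kN.

258 kN (block shear governs)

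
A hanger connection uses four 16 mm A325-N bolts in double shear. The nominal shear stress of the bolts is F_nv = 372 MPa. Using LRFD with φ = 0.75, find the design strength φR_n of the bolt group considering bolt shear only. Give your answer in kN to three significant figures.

449 kN

A_b = π × 16² / 4 = 201.1 mm².
R_n = F_nv · A_b · n · n_s = 372 × 201.1 × 4 × 2 / 1000 = 598.4 kN.
Design strength φR_n = 0.75 × 598.4 = 449 kN.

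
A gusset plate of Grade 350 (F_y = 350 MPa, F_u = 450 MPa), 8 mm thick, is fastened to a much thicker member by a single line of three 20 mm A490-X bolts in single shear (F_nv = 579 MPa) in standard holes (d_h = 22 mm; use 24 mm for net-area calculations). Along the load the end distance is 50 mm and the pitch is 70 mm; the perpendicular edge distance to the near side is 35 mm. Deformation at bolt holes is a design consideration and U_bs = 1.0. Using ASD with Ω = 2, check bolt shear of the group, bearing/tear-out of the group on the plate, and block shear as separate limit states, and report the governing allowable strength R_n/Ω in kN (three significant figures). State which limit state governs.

Bolt shear: A_b = π·20²/4 = 314.2 mm²; R_n = 579 × 314.2 × 3 × 1 / 1000 = 545.7 kN → 545.7 / 2 = 273 kN.
Bearing: edge l_c = 39, r_n = 168.5 kN; interior l_c = 48, r_n = 172.8 kN; R_n = 168.5 + 2·172.8 = 514.1 kN → 257 kN.
Block shear: A_gv = 1520, A_nv = 1040, A_nt = 184 mm²; R_n = min(0.6F_uA_nv, 0.6F_yA_gv) + U_bs·F_u·A_nt = 363.6 kN → 182 kN.
Block shear governs: 182 kN.

182 kN (block shear governs)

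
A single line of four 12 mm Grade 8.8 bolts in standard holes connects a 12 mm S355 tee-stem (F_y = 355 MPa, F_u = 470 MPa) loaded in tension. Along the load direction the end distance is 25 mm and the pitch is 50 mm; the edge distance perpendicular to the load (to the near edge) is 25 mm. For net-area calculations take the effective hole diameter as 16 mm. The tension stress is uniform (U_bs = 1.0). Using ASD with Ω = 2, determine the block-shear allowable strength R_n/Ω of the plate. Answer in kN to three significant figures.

Shear plane L_v = 25 + 3·50 = 175 mm; A_gv = 175 × 12 = 2100 mm².
A_nv = (175 − 3.5·16) × 12 = 1428 mm².
A_nt = (25 − 0.5·16) × 12 = 204 mm².
0.6 F_u A_nv = 402.7 kN; 0.6 F_y A_gv = 447.3 kN → shear rupture governs the shear term.
R_n = 402.7 + 1.0 × 470 × 204 / 1000 = 498.6 kN.
Allowable strength R_n/Ω = 498.6 / 2 = 249 kN.

249 kN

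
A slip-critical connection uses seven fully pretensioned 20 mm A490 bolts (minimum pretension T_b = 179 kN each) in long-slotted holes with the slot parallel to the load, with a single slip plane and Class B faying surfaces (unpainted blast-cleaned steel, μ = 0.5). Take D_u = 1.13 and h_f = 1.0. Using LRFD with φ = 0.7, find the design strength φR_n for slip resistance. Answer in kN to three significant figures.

R_n = μ · D_u · h_f · T_b · n_s · n_b = 0.5 × 1.13 × 1.0 × 179 × 1 × 7 = 707.9 kN.
Design strength φR_n = 0.7 × 707.9 = 496 kN.

496 kN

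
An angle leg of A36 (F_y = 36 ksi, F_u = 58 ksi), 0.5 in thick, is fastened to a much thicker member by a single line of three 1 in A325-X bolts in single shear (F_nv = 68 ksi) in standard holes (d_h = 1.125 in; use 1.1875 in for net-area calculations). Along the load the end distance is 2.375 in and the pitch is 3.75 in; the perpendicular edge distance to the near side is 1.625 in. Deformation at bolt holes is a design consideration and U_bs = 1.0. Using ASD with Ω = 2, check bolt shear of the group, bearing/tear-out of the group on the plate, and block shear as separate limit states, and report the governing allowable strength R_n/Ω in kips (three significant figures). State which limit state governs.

68.3 kips (block shear governs)

Bolt shear: A_b = π·1²/4 = 0.7854 in²; R_n = 68 × 0.7854 × 3 × 1 = 160.2 kips → 160.2 / 2 = 80.1 kips.
Bearing: edge l_c = 1.812, r_n = 63.07 kips; interior l_c = 2.625, r_n = 69.6 kips; R_n = 63.07 + 2·69.6 = 202.3 kips → 101 kips.
Block shear: A_gv = 4.938, A_nv = 3.453, A_nt = 0.5156 in²; R_n = min(0.6F_uA_nv, 0.6F_yA_gv) + U_bs·F_u·A_nt = 136.6 kips → 68.3 kips.
Block shear governs: 68.3 kips.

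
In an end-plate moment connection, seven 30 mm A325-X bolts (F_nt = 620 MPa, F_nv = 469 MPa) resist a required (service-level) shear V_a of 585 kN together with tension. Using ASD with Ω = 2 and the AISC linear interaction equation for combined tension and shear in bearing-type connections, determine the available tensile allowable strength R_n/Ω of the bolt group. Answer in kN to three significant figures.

1220 kN

A_b = π·30²/4 = 706.9 mm²; f_rv = 585 × 1000 / (7 × 706.9) = 118.2 MPa.
F'_nt = 1.3 F_nt − (Ω F_nt / F_nv) f_rv = 1.3·620 − (2·620/469)·118.2 = 493.4 MPa, capped at F_nt → F'_nt = 493.4 MPa.
R_n = F'_nt · A_b · n = 493.4 × 706.9 × 7 / 1000 = 2441 kN.
Allowable strength R_n/Ω = 2441 / 2 = 1220 kN.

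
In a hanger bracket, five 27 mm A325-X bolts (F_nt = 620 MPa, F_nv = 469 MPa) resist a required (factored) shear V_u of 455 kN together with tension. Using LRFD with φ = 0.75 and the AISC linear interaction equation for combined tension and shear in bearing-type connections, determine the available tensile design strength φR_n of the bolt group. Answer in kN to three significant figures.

A_b = π·27²/4 = 572.6 mm²; f_rv = 455 × 1000 / (5 × 572.6) = 158.9 MPa.
F'_nt = 1.3 F_nt − (F_nt / φF_nv) f_rv = 1.3·620 − (620/(0.75·469))·158.9 = 525.9 MPa, capped at F_nt → F'_nt = 525.9 MPa.
R_n = F'_nt · A_b · n = 525.9 × 572.6 × 5 / 1000 = 1505 kN.
Design strength φR_n = 0.75 × 1505 = 1130 kN.

1130 kN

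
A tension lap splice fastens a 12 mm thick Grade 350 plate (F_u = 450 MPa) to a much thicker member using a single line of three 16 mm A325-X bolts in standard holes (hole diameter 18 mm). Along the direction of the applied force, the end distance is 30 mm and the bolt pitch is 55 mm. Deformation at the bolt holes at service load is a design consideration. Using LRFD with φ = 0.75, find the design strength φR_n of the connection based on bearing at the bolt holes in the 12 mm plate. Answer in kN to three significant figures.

413 kN

Per bolt r_n = 1.2 l_c t F_u ≤ 2.4 d t F_u; upper limit = 2.4 × 16 × 12 × 450 / 1000 = 207.4 kN.
Edge bolt: l_c = 30 − 18/2 = 21 mm → 1.2 × 21 × 12 × 450 / 1000 = 136.1 → r_n = 136.1 kN.
Interior bolts: l_c = 55 − 18 = 37 mm → 1.2 × 37 × 12 × 450 / 1000 = 239.8 → r_n = 207.4 kN.
R_n = 1 × 136.1 + 2 × 207.4 = 550.8 kN.
Design strength φR_n = 0.75 × 550.8 = 413 kN.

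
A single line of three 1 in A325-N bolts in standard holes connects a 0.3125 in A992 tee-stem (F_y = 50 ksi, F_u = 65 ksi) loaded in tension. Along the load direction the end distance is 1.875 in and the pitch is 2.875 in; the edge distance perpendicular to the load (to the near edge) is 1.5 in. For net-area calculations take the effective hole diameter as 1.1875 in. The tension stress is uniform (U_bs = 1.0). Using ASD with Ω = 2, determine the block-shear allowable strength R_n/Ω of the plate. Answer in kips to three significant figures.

37.6 kips

Shear plane L_v = 1.875 + 2·2.875 = 7.625 in; A_gv = 7.625 × 0.3125 = 2.383 in².
A_nv = (7.625 − 2.5·1.1875) × 0.3125 = 1.455 in².
A_nt = (1.5 − 0.5·1.1875) × 0.3125 = 0.2832 in².
0.6 F_u A_nv = 56.75 kips; 0.6 F_y A_gv = 71.48 kips → shear rupture governs the shear term.
R_n = 56.75 + 1.0 × 65 × 0.2832 = 75.16 kips.
Allowable strength R_n/Ω = 75.16 / 2 = 37.6 kips.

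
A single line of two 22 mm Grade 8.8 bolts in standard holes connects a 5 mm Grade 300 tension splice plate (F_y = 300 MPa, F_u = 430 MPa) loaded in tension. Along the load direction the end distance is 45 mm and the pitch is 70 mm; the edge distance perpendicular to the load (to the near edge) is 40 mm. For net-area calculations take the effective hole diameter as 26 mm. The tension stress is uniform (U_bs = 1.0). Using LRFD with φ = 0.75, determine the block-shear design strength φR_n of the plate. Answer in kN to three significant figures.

117 kN

Shear plane L_v = 45 + 1·70 = 115 mm; A_gv = 115 × 5 = 575 mm².
A_nv = (115 − 1.5·26) × 5 = 380 mm².
A_nt = (40 − 0.5·26) × 5 = 135 mm².
0.6 F_u A_nv = 98.04 kN; 0.6 F_y A_gv = 103.5 kN → shear rupture governs the shear term.
R_n = 98.04 + 1.0 × 430 × 135 / 1000 = 156.1 kN.
Design strength φR_n = 0.75 × 156.1 = 117 kN.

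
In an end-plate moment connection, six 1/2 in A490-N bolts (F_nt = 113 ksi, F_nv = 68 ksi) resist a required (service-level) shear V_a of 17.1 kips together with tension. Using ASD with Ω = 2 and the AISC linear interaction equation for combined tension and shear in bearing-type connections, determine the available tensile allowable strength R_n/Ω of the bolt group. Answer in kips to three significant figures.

58.1 kips

A_b = π·0.5²/4 = 0.1963 in²; f_rv = 17.1 / (6 × 0.1963) = 14.51 ksi.
F'_nt = 1.3 F_nt − (Ω F_nt / F_nv) f_rv = 1.3·113 − (2·113/68)·14.51 = 98.66 ksi, capped at F_nt → F'_nt = 98.66 ksi.
R_n = F'_nt · A_b · n = 98.66 × 0.1963 × 6 = 116.2 kips.
Allowable strength R_n/Ω = 116.2 / 2 = 58.1 kips.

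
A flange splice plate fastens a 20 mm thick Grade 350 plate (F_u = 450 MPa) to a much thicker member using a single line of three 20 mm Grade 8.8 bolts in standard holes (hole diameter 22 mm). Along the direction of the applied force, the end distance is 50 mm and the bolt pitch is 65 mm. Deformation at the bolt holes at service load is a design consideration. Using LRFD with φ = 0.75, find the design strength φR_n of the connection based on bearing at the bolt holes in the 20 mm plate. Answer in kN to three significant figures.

Per bolt r_n = 1.2 l_c t F_u ≤ 2.4 d t F_u; upper limit = 2.4 × 20 × 20 × 450 / 1000 = 432 kN.
Edge bolt: l_c = 50 − 22/2 = 39 mm → 1.2 × 39 × 20 × 450 / 1000 = 421.2 → r_n = 421.2 kN.
Interior bolts: l_c = 65 − 22 = 43 mm → 1.2 × 43 × 20 × 450 / 1000 = 464.4 → r_n = 432 kN.
R_n = 1 × 421.2 + 2 × 432 = 1285 kN.
Design strength φR_n = 0.75 × 1285 = 964 kN.

964 kN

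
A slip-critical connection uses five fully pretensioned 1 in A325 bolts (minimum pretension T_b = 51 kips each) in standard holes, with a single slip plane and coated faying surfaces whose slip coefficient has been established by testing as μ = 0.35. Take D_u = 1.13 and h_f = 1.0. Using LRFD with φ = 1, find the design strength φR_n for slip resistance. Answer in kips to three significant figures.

101 kips

R_n = μ · D_u · h_f · T_b · n_s · n_b = 0.35 × 1.13 × 1.0 × 51 × 1 × 5 = 100.9 kips.
Design strength φR_n = 1 × 100.9 = 101 kips.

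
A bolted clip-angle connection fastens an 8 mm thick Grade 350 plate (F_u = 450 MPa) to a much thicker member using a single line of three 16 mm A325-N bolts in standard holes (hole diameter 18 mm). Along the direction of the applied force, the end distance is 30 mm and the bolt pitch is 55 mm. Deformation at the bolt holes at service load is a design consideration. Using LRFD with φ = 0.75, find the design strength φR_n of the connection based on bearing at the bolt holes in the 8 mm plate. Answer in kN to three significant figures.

Per bolt r_n = 1.2 l_c t F_u ≤ 2.4 d t F_u; upper limit = 2.4 × 16 × 8 × 450 / 1000 = 138.2 kN.
Edge bolt: l_c = 30 − 18/2 = 21 mm → 1.2 × 21 × 8 × 450 / 1000 = 90.72 → r_n = 90.72 kN.
Interior bolts: l_c = 55 − 18 = 37 mm → 1.2 × 37 × 8 × 450 / 1000 = 159.8 → r_n = 138.2 kN.
R_n = 1 × 90.72 + 2 × 138.2 = 367.2 kN.
Design strength φR_n = 0.75 × 367.2 = 275 kN.

275 kN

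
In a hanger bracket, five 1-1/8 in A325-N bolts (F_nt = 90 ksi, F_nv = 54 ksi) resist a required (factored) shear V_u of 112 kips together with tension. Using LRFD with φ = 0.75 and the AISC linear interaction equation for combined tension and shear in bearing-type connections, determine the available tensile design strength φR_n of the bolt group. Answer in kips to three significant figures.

249 kips

A_b = π·1.125²/4 = 0.994 in²; f_rv = 112 / (5 × 0.994) = 22.53 ksi.
F'_nt = 1.3 F_nt − (F_nt / φF_nv) f_rv = 1.3·90 − (90/(0.75·54))·22.53 = 66.92 ksi, capped at F_nt → F'_nt = 66.92 ksi.
R_n = F'_nt · A_b · n = 66.92 × 0.994 × 5 = 332.6 kips.
Design strength φR_n = 0.75 × 332.6 = 249 kips.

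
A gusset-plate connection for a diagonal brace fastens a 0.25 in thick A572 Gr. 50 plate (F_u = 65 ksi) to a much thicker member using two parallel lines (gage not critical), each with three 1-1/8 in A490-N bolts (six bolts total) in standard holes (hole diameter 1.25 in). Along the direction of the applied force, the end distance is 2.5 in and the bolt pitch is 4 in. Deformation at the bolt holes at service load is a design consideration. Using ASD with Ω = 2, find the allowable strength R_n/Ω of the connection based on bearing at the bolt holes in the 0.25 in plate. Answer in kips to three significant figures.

124 kips

Per bolt r_n = 1.2 l_c t F_u ≤ 2.4 d t F_u; upper limit = 2.4 × 1.125 × 0.25 × 65 = 43.87 kips.
Edge bolt: l_c = 2.5 − 1.25/2 = 1.875 in → 1.2 × 1.875 × 0.25 × 65 = 36.56 → r_n = 36.56 kips.
Interior bolts: l_c = 4 − 1.25 = 2.75 in → 1.2 × 2.75 × 0.25 × 65 = 53.62 → r_n = 43.87 kips.
R_n = 2 × 36.56 + 4 × 43.87 = 248.6 kips.
Allowable strength R_n/Ω = 248.6 / 2 = 124 kips.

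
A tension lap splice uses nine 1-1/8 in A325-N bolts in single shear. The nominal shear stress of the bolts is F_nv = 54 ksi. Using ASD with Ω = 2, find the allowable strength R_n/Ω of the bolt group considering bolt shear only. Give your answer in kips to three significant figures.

242 kips

A_b = π × 1.125² / 4 = 0.994 in².
R_n = F_nv · A_b · n · n_s = 54 × 0.994 × 9 × 1 = 483.1 kips.
Allowable strength R_n/Ω = 483.1 / 2 = 242 kips.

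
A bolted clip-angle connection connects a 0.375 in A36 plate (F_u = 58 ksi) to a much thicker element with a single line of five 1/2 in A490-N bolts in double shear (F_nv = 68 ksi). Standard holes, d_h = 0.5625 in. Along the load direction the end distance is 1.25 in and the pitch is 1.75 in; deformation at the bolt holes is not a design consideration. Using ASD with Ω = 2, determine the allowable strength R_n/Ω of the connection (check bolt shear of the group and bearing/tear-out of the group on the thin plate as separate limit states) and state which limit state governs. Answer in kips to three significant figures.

66.8 kips (bolt shear governs)

Bolt shear: A_b = π·0.5²/4 = 0.1963 in²; R_n = 68 × 0.1963 × 5 × 2 = 133.5 kips → 133.5 / 2 = 66.8 kips.
Bearing (1.5 l_c t F_u ≤ 3.0 d t F_u): upper limit = 3.0·0.5·0.375·58 = 32.62 kips.
  Edge l_c = 1.25 − 0.5625/2 = 0.9688 → r_n = 31.61 kips; interior l_c = 1.75 − 0.5625 = 1.188 → r_n = 32.62 kips.
  R_n,bearing = 1·31.61 + 4·32.62 = 162.1 kips → 162.1 / 2 = 81.1 kips.
Bolt shear governs: 66.8 kips.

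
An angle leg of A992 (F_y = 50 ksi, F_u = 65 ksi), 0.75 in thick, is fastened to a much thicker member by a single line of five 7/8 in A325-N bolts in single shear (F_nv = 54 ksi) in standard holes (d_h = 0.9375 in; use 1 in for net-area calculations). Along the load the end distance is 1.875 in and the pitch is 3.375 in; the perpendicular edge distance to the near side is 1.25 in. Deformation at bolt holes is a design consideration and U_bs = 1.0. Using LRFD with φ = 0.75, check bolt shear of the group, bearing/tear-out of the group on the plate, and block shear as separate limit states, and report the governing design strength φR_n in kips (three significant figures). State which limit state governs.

122 kips (bolt shear governs)

Bolt shear: A_b = π·0.875²/4 = 0.6013 in²; R_n = 54 × 0.6013 × 5 × 1 = 162.4 kips → 0.75 × 162.4 = 122 kips.
Bearing: edge l_c = 1.406, r_n = 82.27 kips; interior l_c = 2.438, r_n = 102.4 kips; R_n = 82.27 + 4·102.4 = 491.8 kips → 369 kips.
Block shear: A_gv = 11.53, A_nv = 8.156, A_nt = 0.5625 in²; R_n = min(0.6F_uA_nv, 0.6F_yA_gv) + U_bs·F_u·A_nt = 354.7 kips → 266 kips.
Bolt shear governs: 122 kips.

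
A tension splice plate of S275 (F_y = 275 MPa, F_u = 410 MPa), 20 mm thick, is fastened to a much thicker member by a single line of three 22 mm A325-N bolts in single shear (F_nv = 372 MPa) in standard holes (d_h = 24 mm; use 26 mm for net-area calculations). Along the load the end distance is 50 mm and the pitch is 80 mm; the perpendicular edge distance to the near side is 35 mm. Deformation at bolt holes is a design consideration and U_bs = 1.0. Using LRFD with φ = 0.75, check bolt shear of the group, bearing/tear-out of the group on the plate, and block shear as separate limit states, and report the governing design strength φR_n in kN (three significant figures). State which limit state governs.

Bolt shear: A_b = π·22²/4 = 380.1 mm²; R_n = 372 × 380.1 × 3 × 1 / 1000 = 424.2 kN → 0.75 × 424.2 = 318 kN.
Bearing: edge l_c = 38, r_n = 373.9 kN; interior l_c = 56, r_n = 433 kN; R_n = 373.9 + 2·433 = 1240 kN → 930 kN.
Block shear: A_gv = 4200, A_nv = 2900, A_nt = 440 mm²; R_n = min(0.6F_uA_nv, 0.6F_yA_gv) + U_bs·F_u·A_nt = 873.4 kN → 655 kN.
Bolt shear governs: 318 kN.

318 kN (bolt shear governs)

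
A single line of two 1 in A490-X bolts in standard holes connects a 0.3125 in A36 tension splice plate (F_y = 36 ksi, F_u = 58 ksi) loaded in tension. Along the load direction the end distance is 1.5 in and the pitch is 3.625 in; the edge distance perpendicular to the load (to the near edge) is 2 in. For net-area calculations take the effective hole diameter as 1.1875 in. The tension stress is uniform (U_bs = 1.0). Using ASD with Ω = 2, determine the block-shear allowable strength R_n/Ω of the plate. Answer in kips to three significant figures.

30 kips

Shear plane L_v = 1.5 + 1·3.625 = 5.125 in; A_gv = 5.125 × 0.3125 = 1.602 in².
A_nv = (5.125 − 1.5·1.1875) × 0.3125 = 1.045 in².
A_nt = (2 − 0.5·1.1875) × 0.3125 = 0.4395 in².
0.6 F_u A_nv = 36.36 kips; 0.6 F_y A_gv = 34.59 kips → shear yielding governs the shear term.
R_n = 34.59 + 1.0 × 58 × 0.4395 = 60.08 kips.
Allowable strength R_n/Ω = 60.08 / 2 = 30 kips.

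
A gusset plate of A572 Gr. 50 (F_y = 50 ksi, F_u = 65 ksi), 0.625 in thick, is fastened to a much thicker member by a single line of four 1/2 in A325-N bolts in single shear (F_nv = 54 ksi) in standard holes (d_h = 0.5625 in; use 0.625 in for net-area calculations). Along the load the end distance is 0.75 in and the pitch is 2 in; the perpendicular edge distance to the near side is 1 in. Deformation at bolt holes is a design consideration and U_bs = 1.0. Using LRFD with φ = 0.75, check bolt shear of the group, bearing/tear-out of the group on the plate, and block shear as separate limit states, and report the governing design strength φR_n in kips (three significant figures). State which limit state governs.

Bolt shear: A_b = π·0.5²/4 = 0.1963 in²; R_n = 54 × 0.1963 × 4 × 1 = 42.41 kips → 0.75 × 42.41 = 31.8 kips.
Bearing: edge l_c = 0.4688, r_n = 22.85 kips; interior l_c = 1.438, r_n = 48.75 kips; R_n = 22.85 + 3·48.75 = 169.1 kips → 127 kips.
Block shear: A_gv = 4.219, A_nv = 2.852, A_nt = 0.4297 in²; R_n = min(0.6F_uA_nv, 0.6F_yA_gv) + U_bs·F_u·A_nt = 139.1 kips → 104 kips.
Bolt shear governs: 31.8 kips.

31.8 kips (bolt shear governs)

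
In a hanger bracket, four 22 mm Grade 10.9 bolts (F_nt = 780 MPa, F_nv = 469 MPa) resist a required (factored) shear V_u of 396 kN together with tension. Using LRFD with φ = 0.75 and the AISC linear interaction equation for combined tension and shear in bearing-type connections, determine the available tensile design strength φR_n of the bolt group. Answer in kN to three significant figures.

498 kN

A_b = π·22²/4 = 380.1 mm²; f_rv = 396 × 1000 / (4 × 380.1) = 260.4 MPa.
F'_nt = 1.3 F_nt − (F_nt / φF_nv) f_rv = 1.3·780 − (780/(0.75·469))·260.4 = 436.5 MPa, capped at F_nt → F'_nt = 436.5 MPa.
R_n = F'_nt · A_b · n = 436.5 × 380.1 × 4 / 1000 = 663.7 kN.
Design strength φR_n = 0.75 × 663.7 = 498 kN.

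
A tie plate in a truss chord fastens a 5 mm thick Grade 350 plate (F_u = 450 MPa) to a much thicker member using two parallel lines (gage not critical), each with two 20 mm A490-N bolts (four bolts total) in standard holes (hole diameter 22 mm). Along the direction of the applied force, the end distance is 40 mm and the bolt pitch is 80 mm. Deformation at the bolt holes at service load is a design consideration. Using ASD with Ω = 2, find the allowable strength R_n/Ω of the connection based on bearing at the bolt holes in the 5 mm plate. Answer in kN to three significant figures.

186 kN

Per bolt r_n = 1.2 l_c t F_u ≤ 2.4 d t F_u; upper limit = 2.4 × 20 × 5 × 450 / 1000 = 108 kN.
Edge bolt: l_c = 40 − 22/2 = 29 mm → 1.2 × 29 × 5 × 450 / 1000 = 78.3 → r_n = 78.3 kN.
Interior bolts: l_c = 80 − 22 = 58 mm → 1.2 × 58 × 5 × 450 / 1000 = 156.6 → r_n = 108 kN.
R_n = 2 × 78.3 + 2 × 108 = 372.6 kN.
Allowable strength R_n/Ω = 372.6 / 2 = 186 kN.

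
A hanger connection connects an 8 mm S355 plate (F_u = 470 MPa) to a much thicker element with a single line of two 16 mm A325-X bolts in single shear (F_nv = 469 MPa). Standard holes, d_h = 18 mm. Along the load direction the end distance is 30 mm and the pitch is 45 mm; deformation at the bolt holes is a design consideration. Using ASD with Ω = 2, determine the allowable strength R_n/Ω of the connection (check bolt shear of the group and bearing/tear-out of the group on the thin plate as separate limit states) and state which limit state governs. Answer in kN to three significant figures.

Bolt shear: A_b = π·16²/4 = 201.1 mm²; R_n = 469 × 201.1 × 2 × 1 / 1000 = 188.6 kN → 188.6 / 2 = 94.3 kN.
Bearing (1.2 l_c t F_u ≤ 2.4 d t F_u): upper limit = 2.4·16·8·470 / 1000 = 144.4 kN.
  Edge l_c = 30 − 18/2 = 21 → r_n = 94.75 kN; interior l_c = 45 − 18 = 27 → r_n = 121.8 kN.
  R_n,bearing = 1·94.75 + 1·121.8 = 216.6 kN → 216.6 / 2 = 108 kN.
Bolt shear governs: 94.3 kN.

94.3 kN (bolt shear governs)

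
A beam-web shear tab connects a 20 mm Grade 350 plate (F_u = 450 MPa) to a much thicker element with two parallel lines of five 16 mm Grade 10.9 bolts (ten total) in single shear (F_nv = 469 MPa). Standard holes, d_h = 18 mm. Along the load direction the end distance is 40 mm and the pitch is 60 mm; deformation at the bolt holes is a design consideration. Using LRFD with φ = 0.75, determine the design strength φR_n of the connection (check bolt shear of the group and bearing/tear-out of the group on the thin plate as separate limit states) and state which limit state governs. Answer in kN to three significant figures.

Bolt shear: A_b = π·16²/4 = 201.1 mm²; R_n = 469 × 201.1 × 10 × 1 / 1000 = 943 kN → 0.75 × 943 = 707 kN.
Bearing (1.2 l_c t F_u ≤ 2.4 d t F_u): upper limit = 2.4·16·20·450 / 1000 = 345.6 kN.
  Edge l_c = 40 − 18/2 = 31 → r_n = 334.8 kN; interior l_c = 60 − 18 = 42 → r_n = 345.6 kN.
  R_n,bearing = 2·334.8 + 8·345.6 = 3434 kN → 0.75 × 3434 = 2580 kN.
Bolt shear governs: 707 kN.

707 kN (bolt shear governs)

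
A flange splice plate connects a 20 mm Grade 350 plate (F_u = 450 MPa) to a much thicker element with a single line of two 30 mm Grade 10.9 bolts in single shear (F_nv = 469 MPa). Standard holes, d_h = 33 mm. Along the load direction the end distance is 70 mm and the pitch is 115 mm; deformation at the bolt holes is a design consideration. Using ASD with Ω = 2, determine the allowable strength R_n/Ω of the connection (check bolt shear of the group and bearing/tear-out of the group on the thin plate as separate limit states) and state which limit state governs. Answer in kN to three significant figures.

Bolt shear: A_b = π·30²/4 = 706.9 mm²; R_n = 469 × 706.9 × 2 × 1 / 1000 = 663 kN → 663 / 2 = 332 kN.
Bearing (1.2 l_c t F_u ≤ 2.4 d t F_u): upper limit = 2.4·30·20·450 / 1000 = 648 kN.
  Edge l_c = 70 − 33/2 = 53.5 → r_n = 577.8 kN; interior l_c = 115 − 33 = 82 → r_n = 648 kN.
  R_n,bearing = 1·577.8 + 1·648 = 1226 kN → 1226 / 2 = 613 kN.
Bolt shear governs: 332 kN.

332 kN (bolt shear governs)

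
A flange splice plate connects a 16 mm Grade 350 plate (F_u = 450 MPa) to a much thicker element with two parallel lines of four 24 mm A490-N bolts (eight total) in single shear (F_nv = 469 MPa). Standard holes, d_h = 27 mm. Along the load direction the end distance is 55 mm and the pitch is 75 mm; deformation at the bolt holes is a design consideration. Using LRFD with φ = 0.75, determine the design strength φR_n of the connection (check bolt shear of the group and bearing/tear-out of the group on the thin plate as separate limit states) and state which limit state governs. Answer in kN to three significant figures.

Bolt shear: A_b = π·24²/4 = 452.4 mm²; R_n = 469 × 452.4 × 8 × 1 / 1000 = 1697 kN → 0.75 × 1697 = 1270 kN.
Bearing (1.2 l_c t F_u ≤ 2.4 d t F_u): upper limit = 2.4·24·16·450 / 1000 = 414.7 kN.
  Edge l_c = 55 − 27/2 = 41.5 → r_n = 358.6 kN; interior l_c = 75 − 27 = 48 → r_n = 414.7 kN.
  R_n,bearing = 2·358.6 + 6·414.7 = 3205 kN → 0.75 × 3205 = 2400 kN.
Bolt shear governs: 1270 kN.

1270 kN (bolt shear governs)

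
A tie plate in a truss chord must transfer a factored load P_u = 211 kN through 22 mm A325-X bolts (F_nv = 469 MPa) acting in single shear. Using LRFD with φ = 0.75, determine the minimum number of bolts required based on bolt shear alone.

2 bolts

A_b = π·22²/4 = 380.1 mm².
Per-bolt design strength φR_n = 0.75 × 469 × 380.1 × 1 / 1000 = 133.7 kN.
n ≥ 211 / 133.7 = 1.578 → use 2 bolts.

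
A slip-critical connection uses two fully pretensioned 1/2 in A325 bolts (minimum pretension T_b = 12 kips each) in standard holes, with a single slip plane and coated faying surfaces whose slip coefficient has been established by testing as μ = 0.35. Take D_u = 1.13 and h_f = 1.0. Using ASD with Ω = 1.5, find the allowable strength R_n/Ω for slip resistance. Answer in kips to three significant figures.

6.33 kips

R_n = μ · D_u · h_f · T_b · n_s · n_b = 0.35 × 1.13 × 1.0 × 12 × 1 × 2 = 9.492 kips.
Allowable strength R_n/Ω = 9.492 / 1.5 = 6.33 kips.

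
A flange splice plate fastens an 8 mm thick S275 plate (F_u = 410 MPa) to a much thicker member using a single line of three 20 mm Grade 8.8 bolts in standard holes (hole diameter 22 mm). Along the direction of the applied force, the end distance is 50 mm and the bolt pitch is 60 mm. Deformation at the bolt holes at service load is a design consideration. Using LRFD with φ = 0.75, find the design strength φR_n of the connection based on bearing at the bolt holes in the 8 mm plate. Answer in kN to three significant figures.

339 kN

Per bolt r_n = 1.2 l_c t F_u ≤ 2.4 d t F_u; upper limit = 2.4 × 20 × 8 × 410 / 1000 = 157.4 kN.
Edge bolt: l_c = 50 − 22/2 = 39 mm → 1.2 × 39 × 8 × 410 / 1000 = 153.5 → r_n = 153.5 kN.
Interior bolts: l_c = 60 − 22 = 38 mm → 1.2 × 38 × 8 × 410 / 1000 = 149.6 → r_n = 149.6 kN.
R_n = 1 × 153.5 + 2 × 149.6 = 452.6 kN.
Design strength φR_n = 0.75 × 452.6 = 339 kN.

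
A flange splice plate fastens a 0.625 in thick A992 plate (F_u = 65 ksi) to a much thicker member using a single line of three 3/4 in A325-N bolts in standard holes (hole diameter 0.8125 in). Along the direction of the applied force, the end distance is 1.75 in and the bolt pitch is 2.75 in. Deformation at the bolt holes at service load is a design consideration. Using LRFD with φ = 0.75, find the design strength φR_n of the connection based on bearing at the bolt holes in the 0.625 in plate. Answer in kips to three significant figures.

Per bolt r_n = 1.2 l_c t F_u ≤ 2.4 d t F_u; upper limit = 2.4 × 0.75 × 0.625 × 65 = 73.12 kips.
Edge bolt: l_c = 1.75 − 0.8125/2 = 1.344 in → 1.2 × 1.344 × 0.625 × 65 = 65.51 → r_n = 65.51 kips.
Interior bolts: l_c = 2.75 − 0.8125 = 1.938 in → 1.2 × 1.938 × 0.625 × 65 = 94.45 → r_n = 73.12 kips.
R_n = 1 × 65.51 + 2 × 73.12 = 211.8 kips.
Design strength φR_n = 0.75 × 211.8 = 159 kips.

159 kips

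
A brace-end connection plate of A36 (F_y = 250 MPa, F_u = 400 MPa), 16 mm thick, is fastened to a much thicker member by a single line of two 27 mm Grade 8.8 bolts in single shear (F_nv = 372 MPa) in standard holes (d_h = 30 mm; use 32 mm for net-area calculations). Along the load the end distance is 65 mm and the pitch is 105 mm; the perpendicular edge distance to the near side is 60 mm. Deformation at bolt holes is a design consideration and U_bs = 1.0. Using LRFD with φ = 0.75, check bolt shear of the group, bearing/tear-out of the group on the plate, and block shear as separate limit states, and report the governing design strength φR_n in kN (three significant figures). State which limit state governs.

319 kN (bolt shear governs)

Bolt shear: A_b = π·27²/4 = 572.6 mm²; R_n = 372 × 572.6 × 2 × 1 / 1000 = 426 kN → 0.75 × 426 = 319 kN.
Bearing: edge l_c = 50, r_n = 384 kN; interior l_c = 75, r_n = 414.7 kN; R_n = 384 + 1·414.7 = 798.7 kN → 599 kN.
Block shear: A_gv = 2720, A_nv = 1952, A_nt = 704 mm²; R_n = min(0.6F_uA_nv, 0.6F_yA_gv) + U_bs·F_u·A_nt = 689.6 kN → 517 kN.
Bolt shear governs: 319 kN.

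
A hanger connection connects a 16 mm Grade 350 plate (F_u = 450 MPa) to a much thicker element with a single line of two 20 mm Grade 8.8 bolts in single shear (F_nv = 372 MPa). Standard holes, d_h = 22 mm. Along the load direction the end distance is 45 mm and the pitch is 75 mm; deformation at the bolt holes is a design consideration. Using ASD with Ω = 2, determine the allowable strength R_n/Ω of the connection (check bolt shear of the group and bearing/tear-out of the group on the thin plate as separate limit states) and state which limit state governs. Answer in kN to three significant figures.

Bolt shear: A_b = π·20²/4 = 314.2 mm²; R_n = 372 × 314.2 × 2 × 1 / 1000 = 233.7 kN → 233.7 / 2 = 117 kN.
Bearing (1.2 l_c t F_u ≤ 2.4 d t F_u): upper limit = 2.4·20·16·450 / 1000 = 345.6 kN.
  Edge l_c = 45 − 22/2 = 34 → r_n = 293.8 kN; interior l_c = 75 − 22 = 53 → r_n = 345.6 kN.
  R_n,bearing = 1·293.8 + 1·345.6 = 639.4 kN → 639.4 / 2 = 320 kN.
Bolt shear governs: 117 kN.

117 kN (bolt shear governs)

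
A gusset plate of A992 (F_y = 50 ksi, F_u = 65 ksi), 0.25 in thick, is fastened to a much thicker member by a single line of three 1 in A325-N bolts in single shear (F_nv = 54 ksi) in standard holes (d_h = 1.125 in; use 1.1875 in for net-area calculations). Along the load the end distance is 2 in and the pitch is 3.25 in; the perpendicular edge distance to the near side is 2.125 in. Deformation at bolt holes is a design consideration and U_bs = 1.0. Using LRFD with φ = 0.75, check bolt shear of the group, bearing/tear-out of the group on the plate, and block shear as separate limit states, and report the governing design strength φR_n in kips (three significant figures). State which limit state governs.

59.1 kips (block shear governs)

Bolt shear: A_b = π·1²/4 = 0.7854 in²; R_n = 54 × 0.7854 × 3 × 1 = 127.2 kips → 0.75 × 127.2 = 95.4 kips.
Bearing: edge l_c = 1.438, r_n = 28.03 kips; interior l_c = 2.125, r_n = 39 kips; R_n = 28.03 + 2·39 = 106 kips → 79.5 kips.
Block shear: A_gv = 2.125, A_nv = 1.383, A_nt = 0.3828 in²; R_n = min(0.6F_uA_nv, 0.6F_yA_gv) + U_bs·F_u·A_nt = 78.81 kips → 59.1 kips.
Block shear governs: 59.1 kips.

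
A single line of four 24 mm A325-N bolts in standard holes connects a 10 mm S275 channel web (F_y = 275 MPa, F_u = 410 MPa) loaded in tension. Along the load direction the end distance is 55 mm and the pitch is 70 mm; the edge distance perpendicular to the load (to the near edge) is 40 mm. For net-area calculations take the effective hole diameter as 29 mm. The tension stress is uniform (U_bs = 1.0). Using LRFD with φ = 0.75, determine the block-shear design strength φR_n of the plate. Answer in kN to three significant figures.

380 kN

Shear plane L_v = 55 + 3·70 = 265 mm; A_gv = 265 × 10 = 2650 mm².
A_nv = (265 − 3.5·29) × 10 = 1635 mm².
A_nt = (40 − 0.5·29) × 10 = 255 mm².
0.6 F_u A_nv = 402.2 kN; 0.6 F_y A_gv = 437.2 kN → shear rupture governs the shear term.
R_n = 402.2 + 1.0 × 410 × 255 / 1000 = 506.8 kN.
Design strength φR_n = 0.75 × 506.8 = 380 kN.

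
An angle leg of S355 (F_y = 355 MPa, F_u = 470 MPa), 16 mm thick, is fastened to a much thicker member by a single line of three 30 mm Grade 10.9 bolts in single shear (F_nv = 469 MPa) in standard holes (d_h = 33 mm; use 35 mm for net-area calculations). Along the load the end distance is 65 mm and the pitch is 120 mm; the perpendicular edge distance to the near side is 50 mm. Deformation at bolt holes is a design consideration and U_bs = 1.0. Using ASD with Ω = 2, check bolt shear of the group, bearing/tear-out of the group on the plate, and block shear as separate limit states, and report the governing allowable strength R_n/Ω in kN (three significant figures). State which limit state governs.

Bolt shear: A_b = π·30²/4 = 706.9 mm²; R_n = 469 × 706.9 × 3 × 1 / 1000 = 994.5 kN → 994.5 / 2 = 497 kN.
Bearing: edge l_c = 48.5, r_n = 437.7 kN; interior l_c = 87, r_n = 541.4 kN; R_n = 437.7 + 2·541.4 = 1521 kN → 760 kN.
Block shear: A_gv = 4880, A_nv = 3480, A_nt = 520 mm²; R_n = min(0.6F_uA_nv, 0.6F_yA_gv) + U_bs·F_u·A_nt = 1226 kN → 613 kN.
Bolt shear governs: 497 kN.

497 kN (bolt shear governs)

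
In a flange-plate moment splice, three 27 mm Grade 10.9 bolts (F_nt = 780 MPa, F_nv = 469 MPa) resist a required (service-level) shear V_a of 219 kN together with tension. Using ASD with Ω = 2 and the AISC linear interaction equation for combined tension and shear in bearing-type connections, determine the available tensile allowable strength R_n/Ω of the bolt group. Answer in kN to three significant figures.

A_b = π·27²/4 = 572.6 mm²; f_rv = 219 × 1000 / (3 × 572.6) = 127.5 MPa.
F'_nt = 1.3 F_nt − (Ω F_nt / F_nv) f_rv = 1.3·780 − (2·780/469)·127.5 = 589.9 MPa, capped at F_nt → F'_nt = 589.9 MPa.
R_n = F'_nt · A_b · n = 589.9 × 572.6 × 3 / 1000 = 1013 kN.
Allowable strength R_n/Ω = 1013 / 2 = 507 kN.

507 kN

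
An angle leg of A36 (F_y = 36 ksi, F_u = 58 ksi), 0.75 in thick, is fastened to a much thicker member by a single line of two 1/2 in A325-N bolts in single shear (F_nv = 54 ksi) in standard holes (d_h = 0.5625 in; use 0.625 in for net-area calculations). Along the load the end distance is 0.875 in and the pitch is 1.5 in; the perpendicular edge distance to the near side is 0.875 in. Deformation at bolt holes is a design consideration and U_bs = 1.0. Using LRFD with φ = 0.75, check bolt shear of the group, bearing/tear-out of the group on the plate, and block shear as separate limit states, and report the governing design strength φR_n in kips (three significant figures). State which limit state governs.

15.9 kips (bolt shear governs)

Bolt shear: A_b = π·0.5²/4 = 0.1963 in²; R_n = 54 × 0.1963 × 2 × 1 = 21.21 kips → 0.75 × 21.21 = 15.9 kips.
Bearing: edge l_c = 0.5938, r_n = 30.99 kips; interior l_c = 0.9375, r_n = 48.94 kips; R_n = 30.99 + 1·48.94 = 79.93 kips → 59.9 kips.
Block shear: A_gv = 1.781, A_nv = 1.078, A_nt = 0.4219 in²; R_n = min(0.6F_uA_nv, 0.6F_yA_gv) + U_bs·F_u·A_nt = 61.99 kips → 46.5 kips.
Bolt shear governs: 15.9 kips.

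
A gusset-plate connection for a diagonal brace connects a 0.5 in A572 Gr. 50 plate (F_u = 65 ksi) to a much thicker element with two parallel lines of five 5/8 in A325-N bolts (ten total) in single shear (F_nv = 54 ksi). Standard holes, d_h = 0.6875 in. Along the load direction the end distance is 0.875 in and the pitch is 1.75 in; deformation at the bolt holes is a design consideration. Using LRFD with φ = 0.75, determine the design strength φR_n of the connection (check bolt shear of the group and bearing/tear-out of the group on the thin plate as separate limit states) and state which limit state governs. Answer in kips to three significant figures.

124 kips (bolt shear governs)

Bolt shear: A_b = π·0.625²/4 = 0.3068 in²; R_n = 54 × 0.3068 × 10 × 1 = 165.7 kips → 0.75 × 165.7 = 124 kips.
Bearing (1.2 l_c t F_u ≤ 2.4 d t F_u): upper limit = 2.4·0.625·0.5·65 = 48.75 kips.
  Edge l_c = 0.875 − 0.6875/2 = 0.5312 → r_n = 20.72 kips; interior l_c = 1.75 − 0.6875 = 1.062 → r_n = 41.44 kips.
  R_n,bearing = 2·20.72 + 8·41.44 = 372.9 kips → 0.75 × 372.9 = 280 kips.
Bolt shear governs: 124 kips.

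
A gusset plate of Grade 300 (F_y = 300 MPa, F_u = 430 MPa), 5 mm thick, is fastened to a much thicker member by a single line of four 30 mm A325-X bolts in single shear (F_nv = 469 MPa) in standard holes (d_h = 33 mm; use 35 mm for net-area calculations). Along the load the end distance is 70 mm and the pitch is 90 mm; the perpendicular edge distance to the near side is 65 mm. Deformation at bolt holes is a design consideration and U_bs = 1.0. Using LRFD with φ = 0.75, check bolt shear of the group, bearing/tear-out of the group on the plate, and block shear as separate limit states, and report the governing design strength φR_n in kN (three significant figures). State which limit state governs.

Bolt shear: A_b = π·30²/4 = 706.9 mm²; R_n = 469 × 706.9 × 4 × 1 / 1000 = 1326 kN → 0.75 × 1326 = 995 kN.
Bearing: edge l_c = 53.5, r_n = 138 kN; interior l_c = 57, r_n = 147.1 kN; R_n = 138 + 3·147.1 = 579.2 kN → 434 kN.
Block shear: A_gv = 1700, A_nv = 1088, A_nt = 237.5 mm²; R_n = min(0.6F_uA_nv, 0.6F_yA_gv) + U_bs·F_u·A_nt = 382.7 kN → 287 kN.
Block shear governs: 287 kN.

287 kN (block shear governs)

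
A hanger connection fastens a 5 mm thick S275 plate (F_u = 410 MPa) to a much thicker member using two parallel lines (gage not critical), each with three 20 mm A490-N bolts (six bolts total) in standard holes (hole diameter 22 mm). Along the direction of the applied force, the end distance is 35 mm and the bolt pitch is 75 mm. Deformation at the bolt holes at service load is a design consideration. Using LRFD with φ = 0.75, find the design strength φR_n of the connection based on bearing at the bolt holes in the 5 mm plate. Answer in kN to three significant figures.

384 kN

Per bolt r_n = 1.2 l_c t F_u ≤ 2.4 d t F_u; upper limit = 2.4 × 20 × 5 × 410 / 1000 = 98.4 kN.
Edge bolt: l_c = 35 − 22/2 = 24 mm → 1.2 × 24 × 5 × 410 / 1000 = 59.04 → r_n = 59.04 kN.
Interior bolts: l_c = 75 − 22 = 53 mm → 1.2 × 53 × 5 × 410 / 1000 = 130.4 → r_n = 98.4 kN.
R_n = 2 × 59.04 + 4 × 98.4 = 511.7 kN.
Design strength φR_n = 0.75 × 511.7 = 384 kN.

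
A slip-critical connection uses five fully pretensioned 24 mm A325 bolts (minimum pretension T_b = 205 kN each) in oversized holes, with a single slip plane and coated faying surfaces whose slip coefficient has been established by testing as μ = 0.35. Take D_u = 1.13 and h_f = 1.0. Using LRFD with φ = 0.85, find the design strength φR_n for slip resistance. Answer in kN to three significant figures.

R_n = μ · D_u · h_f · T_b · n_s · n_b = 0.35 × 1.13 × 1.0 × 205 × 1 × 5 = 405.4 kN.
Design strength φR_n = 0.85 × 405.4 = 345 kN.

345 kN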